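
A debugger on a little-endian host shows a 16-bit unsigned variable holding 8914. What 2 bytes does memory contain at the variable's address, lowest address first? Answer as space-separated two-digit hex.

D2 22

8914 in hexadecimal, padded to 16 bits, is 0x22D2.
Split into bytes (most-significant first): 22 D2.
Little-endian stores the least-significant byte at the lowest address.
So at ascending addresses the bytes are D2 22.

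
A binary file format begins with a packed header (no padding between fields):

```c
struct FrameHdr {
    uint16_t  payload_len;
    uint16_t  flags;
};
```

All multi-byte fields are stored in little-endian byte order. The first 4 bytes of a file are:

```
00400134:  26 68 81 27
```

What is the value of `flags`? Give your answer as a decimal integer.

`flags` follows `payload_len` (2 bytes), so it starts at byte offset 2 and occupies 2 bytes.
Bytes at offsets 2..3: 81 27.
Little-endian: lowest address holds the least-significant byte.
Reassemble most-significant byte first: 27 81 → 0x2781.
0x2781 = 10113.

10113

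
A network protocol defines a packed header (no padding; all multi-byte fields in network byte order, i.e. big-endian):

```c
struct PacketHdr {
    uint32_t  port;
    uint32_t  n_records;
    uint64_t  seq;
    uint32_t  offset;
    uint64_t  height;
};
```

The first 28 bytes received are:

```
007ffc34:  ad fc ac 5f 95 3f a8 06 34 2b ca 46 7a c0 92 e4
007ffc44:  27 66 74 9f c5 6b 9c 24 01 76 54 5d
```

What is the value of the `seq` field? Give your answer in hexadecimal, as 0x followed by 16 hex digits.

`seq` follows `port` (4 B), `n_records` (4 B), so it starts at offset 4 + 4 = 8 and occupies 8 bytes.
Bytes at offsets 8..15: 34 2B CA 46 7A C0 92 E4.
In big-endian order the high byte comes first in memory.
The bytes are already most-significant first: 0x342BCA467AC092E4.

0x342BCA467AC092E4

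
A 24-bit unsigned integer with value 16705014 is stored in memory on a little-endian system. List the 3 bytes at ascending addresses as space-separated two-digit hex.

16705014 in hexadecimal, padded to 24 bits, is 0xFEE5F6.
Split into bytes (most-significant first): FE E5 F6.
Little-endian: lowest address holds the least-significant byte.
So at ascending addresses the bytes are F6 E5 FE.

F6 E5 FE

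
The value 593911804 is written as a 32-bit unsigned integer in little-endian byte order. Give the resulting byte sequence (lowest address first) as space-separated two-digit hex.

593911804 in hexadecimal, padded to 32 bits, is 0x23665FFC.
Split into bytes (most-significant first): 23 66 5F FC.
Little-endian: lowest address holds the least-significant byte.
So at ascending addresses the bytes are FC 5F 66 23.

FC 5F 66 23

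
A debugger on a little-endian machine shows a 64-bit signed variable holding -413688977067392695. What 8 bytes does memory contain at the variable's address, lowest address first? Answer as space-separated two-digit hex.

49 41 67 32 11 48 42 FA

Two's complement of -413688977067392695 in 64 bits: 413688977067392695 = 0x05BDB7EECD98BEB7; invert → 0xFA42481132674148; add 1 → 0xFA42481132674149.
Split into bytes (most-significant first): FA 42 48 11 32 67 41 49.
Little-endian stores the least-significant byte at the lowest address.
So at ascending addresses the bytes are 49 41 67 32 11 48 42 FA.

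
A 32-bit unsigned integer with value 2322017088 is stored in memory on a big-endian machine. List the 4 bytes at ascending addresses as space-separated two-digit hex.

8A 67 2B 40

2322017088 in hexadecimal, padded to 32 bits, is 0x8A672B40.
Split into bytes (most-significant first): 8A 67 2B 40.
In big-endian order the high byte comes first in memory.
So the memory order matches the most-significant-first order: 8A 67 2B 40.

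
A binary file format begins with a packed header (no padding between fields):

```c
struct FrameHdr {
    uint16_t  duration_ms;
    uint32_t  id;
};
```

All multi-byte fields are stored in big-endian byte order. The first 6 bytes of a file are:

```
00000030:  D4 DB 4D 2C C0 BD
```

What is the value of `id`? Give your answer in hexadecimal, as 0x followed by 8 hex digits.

0x4D2CC0BD

`id` follows `duration_ms` (2 bytes), so it starts at byte offset 2 and occupies 4 bytes.
Bytes at offsets 2..5: 4D 2C C0 BD.
In big-endian order the high byte comes first in memory.
The bytes are already most-significant first: 0x4D2CC0BD.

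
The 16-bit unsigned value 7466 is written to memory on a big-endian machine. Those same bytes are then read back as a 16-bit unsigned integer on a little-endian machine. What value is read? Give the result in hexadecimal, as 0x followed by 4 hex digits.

7466 in 16-bit hexadecimal is 0x1D2A.
Stored big-endian, the bytes at ascending addresses are 1D 2A.
Read back as little-endian, the first byte is least significant, giving 0x2A1D.

0x2A1D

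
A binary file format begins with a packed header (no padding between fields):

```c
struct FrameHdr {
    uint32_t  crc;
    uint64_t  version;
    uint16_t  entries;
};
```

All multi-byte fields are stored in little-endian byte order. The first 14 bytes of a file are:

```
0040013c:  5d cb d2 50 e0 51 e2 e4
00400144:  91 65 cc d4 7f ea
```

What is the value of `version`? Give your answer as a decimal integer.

15333742508574396896

`version` follows `crc` (4 bytes), so it starts at byte offset 4 and occupies 8 bytes.
Bytes at offsets 4..11: E0 51 E2 E4 91 65 CC D4.
In little-endian order the low byte comes first in memory.
Reassemble most-significant byte first: D4 CC 65 91 E4 E2 51 E0 → 0xD4CC6591E4E251E0.
0xD4CC6591E4E251E0 = 15333742508574396896.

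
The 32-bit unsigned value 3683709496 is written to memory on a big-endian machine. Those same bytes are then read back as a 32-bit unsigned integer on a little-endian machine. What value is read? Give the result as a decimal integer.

3683709496 in 32-bit hexadecimal is 0xDB90F238.
Stored big-endian, the bytes at ascending addresses are DB 90 F2 38.
Read back as little-endian, the first byte is least significant, giving 0x38F290DB.
0x38F290DB = 955420891.

955420891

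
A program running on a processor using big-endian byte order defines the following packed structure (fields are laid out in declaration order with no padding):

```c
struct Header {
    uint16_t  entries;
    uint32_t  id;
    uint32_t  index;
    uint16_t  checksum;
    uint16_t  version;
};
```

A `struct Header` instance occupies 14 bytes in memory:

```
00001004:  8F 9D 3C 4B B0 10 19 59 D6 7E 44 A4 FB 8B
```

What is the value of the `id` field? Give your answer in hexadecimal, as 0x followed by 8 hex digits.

0x3C4BB010

`id` follows `entries` (2 bytes), so it starts at byte offset 2 and occupies 4 bytes.
Bytes at offsets 2..5: 3C 4B B0 10.
Big-endian stores the most-significant byte at the lowest address.
The bytes are already most-significant first: 0x3C4BB010.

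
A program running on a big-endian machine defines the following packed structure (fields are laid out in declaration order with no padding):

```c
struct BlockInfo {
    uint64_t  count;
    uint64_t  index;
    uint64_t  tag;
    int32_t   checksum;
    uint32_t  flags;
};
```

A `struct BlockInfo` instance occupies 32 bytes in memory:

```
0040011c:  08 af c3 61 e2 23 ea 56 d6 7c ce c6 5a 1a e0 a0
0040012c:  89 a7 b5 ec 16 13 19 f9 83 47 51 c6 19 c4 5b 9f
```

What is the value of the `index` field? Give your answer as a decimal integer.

`index` follows `count` (8 bytes), so it starts at byte offset 8 and occupies 8 bytes.
Bytes at offsets 8..15: D6 7C CE C6 5A 1A E0 A0.
In big-endian order the high byte comes first in memory.
The bytes are already most-significant first: 0xD67CCEC65A1AE0A0.
0xD67CCEC65A1AE0A0 = 15455455372539256992.

15455455372539256992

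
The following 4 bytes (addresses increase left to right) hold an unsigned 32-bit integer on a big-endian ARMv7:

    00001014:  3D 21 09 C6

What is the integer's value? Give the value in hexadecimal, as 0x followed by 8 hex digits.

Big-endian stores the most-significant byte at the lowest address.
The bytes are already most-significant first: 0x3D2109C6.

0x3D2109C6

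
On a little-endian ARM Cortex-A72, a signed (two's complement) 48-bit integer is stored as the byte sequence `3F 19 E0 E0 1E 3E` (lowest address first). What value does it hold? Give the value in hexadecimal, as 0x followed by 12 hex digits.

0x3E1EE0E0193F

In little-endian order the low byte comes first in memory.
Reassemble most-significant byte first: 3E 1E E0 E0 19 3F → 0x3E1EE0E0193F.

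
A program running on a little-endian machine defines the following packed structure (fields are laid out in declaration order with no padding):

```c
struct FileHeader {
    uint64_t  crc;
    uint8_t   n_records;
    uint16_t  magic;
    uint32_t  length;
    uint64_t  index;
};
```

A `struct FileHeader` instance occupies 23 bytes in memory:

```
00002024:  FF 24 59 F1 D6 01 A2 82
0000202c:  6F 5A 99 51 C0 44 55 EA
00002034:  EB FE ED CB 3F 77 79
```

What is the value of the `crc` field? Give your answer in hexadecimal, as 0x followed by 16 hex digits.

`crc` is the first field, at byte offset 0, occupying 8 bytes.
Bytes at offsets 0..7: FF 24 59 F1 D6 01 A2 82.
Little-endian: lowest address holds the least-significant byte.
Reassemble most-significant byte first: 82 A2 01 D6 F1 59 24 FF → 0x82A201D6F15924FF.

0x82A201D6F15924FF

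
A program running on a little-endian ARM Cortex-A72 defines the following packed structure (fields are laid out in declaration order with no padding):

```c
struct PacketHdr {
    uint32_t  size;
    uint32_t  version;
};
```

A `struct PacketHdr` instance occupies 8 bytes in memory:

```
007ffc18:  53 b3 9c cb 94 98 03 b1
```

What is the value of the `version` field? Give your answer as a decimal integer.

`version` follows `size` (4 bytes), so it starts at byte offset 4 and occupies 4 bytes.
Bytes at offsets 4..7: 94 98 03 B1.
Little-endian: lowest address holds the least-significant byte.
Reassemble most-significant byte first: B1 03 98 94 → 0xB1039894.
0xB1039894 = 2969802900.

2969802900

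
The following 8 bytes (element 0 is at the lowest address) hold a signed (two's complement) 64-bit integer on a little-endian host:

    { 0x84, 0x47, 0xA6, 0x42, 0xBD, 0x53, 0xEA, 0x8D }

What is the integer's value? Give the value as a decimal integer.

Little-endian stores the least-significant byte at the lowest address.
Reassemble most-significant byte first: 8D EA 53 BD 42 A6 47 84 → 0x8DEA53BD42A64784.
Top bit is set, so as a signed 64-bit value this is 0x8DEA53BD42A64784 − 2^64 = -8220666097479301244.

-8220666097479301244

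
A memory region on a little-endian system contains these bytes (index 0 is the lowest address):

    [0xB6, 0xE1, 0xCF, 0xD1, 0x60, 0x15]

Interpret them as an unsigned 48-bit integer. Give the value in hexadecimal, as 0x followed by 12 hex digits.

0x1560D1CFE1B6

Little-endian: lowest address holds the least-significant byte.
Reassemble most-significant byte first: 15 60 D1 CF E1 B6 → 0x1560D1CFE1B6.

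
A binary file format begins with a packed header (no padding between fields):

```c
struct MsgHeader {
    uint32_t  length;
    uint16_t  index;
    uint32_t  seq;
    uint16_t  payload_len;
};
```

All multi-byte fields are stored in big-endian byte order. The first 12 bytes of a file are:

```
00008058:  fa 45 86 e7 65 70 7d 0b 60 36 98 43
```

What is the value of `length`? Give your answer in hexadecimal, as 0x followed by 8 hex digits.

`length` is the first field, at byte offset 0, occupying 4 bytes.
Bytes at offsets 0..3: FA 45 86 E7.
Big-endian: lowest address holds the most-significant byte.
The bytes are already most-significant first: 0xFA4586E7.

0xFA4586E7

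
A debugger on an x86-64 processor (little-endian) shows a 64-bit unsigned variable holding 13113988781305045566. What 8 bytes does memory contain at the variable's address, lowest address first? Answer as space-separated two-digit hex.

13113988781305045566 in hexadecimal, padded to 64 bits, is 0xB5FE3F50D225223E.
Split into bytes (most-significant first): B5 FE 3F 50 D2 25 22 3E.
Little-endian: lowest address holds the least-significant byte.
So at ascending addresses the bytes are 3E 22 25 D2 50 3F FE B5.

3E 22 25 D2 50 3F FE B5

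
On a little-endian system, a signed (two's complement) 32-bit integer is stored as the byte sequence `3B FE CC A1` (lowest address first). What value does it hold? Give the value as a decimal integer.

-1580401093

Little-endian: lowest address holds the least-significant byte.
Reassemble most-significant byte first: A1 CC FE 3B → 0xA1CCFE3B.
Top bit is set, so as a signed 32-bit value this is 0xA1CCFE3B − 2^32 = -1580401093.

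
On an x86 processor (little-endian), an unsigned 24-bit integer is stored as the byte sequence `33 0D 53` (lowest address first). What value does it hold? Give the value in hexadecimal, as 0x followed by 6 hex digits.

0x530D33

Little-endian stores the least-significant byte at the lowest address.
Reassemble most-significant byte first: 53 0D 33 → 0x530D33.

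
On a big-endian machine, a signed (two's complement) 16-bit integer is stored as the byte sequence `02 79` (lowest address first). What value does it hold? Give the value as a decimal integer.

633

Big-endian stores the most-significant byte at the lowest address.
The bytes are already most-significant first: 0x0279.
0x0279 = 633.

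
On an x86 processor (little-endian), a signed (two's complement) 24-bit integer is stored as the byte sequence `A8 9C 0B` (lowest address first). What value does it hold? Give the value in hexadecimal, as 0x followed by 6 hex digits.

Little-endian: lowest address holds the least-significant byte.
Reassemble most-significant byte first: 0B 9C A8 → 0x0B9CA8.

0x0B9CA8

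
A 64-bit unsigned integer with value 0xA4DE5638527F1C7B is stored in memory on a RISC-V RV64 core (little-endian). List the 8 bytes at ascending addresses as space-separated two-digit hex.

7B 1C 7F 52 38 56 DE A4

Split into bytes (most-significant first): A4 DE 56 38 52 7F 1C 7B.
In little-endian order the low byte comes first in memory.
So at ascending addresses the bytes are 7B 1C 7F 52 38 56 DE A4.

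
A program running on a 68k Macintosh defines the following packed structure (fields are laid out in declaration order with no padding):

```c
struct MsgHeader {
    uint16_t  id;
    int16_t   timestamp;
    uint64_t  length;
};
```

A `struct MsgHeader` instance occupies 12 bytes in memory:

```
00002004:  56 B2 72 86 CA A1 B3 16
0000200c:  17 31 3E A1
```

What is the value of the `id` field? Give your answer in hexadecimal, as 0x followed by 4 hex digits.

0x56B2

`id` is the first field, at byte offset 0, occupying 2 bytes.
Bytes at offsets 0..1: 56 B2.
In big-endian order the high byte comes first in memory.
The bytes are already most-significant first: 0x56B2.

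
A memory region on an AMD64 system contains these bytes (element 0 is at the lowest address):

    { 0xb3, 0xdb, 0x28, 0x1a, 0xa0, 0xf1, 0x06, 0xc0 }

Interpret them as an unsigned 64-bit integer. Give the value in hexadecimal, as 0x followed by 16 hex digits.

Little-endian stores the least-significant byte at the lowest address.
Reassemble most-significant byte first: C0 06 F1 A0 1A 28 DB B3 → 0xC006F1A01A28DBB3.

0xC006F1A01A28DBB3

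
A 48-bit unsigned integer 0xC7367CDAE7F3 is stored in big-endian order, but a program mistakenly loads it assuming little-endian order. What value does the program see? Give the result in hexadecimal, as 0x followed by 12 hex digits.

0xF3E7DA7C36C7

Stored big-endian, the bytes at ascending addresses are C7 36 7C DA E7 F3.
Read back as little-endian, the first byte is least significant, giving 0xF3E7DA7C36C7.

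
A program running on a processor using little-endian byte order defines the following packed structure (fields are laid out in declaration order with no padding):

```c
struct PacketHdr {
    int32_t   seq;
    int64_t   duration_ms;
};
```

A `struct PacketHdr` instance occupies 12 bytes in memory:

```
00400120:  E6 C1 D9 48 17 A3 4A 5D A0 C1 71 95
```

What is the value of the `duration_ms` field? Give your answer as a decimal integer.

`duration_ms` follows `seq` (4 bytes), so it starts at byte offset 4 and occupies 8 bytes.
Bytes at offsets 4..11: 17 A3 4A 5D A0 C1 71 95.
Little-endian: lowest address holds the least-significant byte.
Reassemble most-significant byte first: 95 71 C1 A0 5D 4A A3 17 → 0x9571C1A05D4AA317.
Top bit is set, so as a signed 64-bit value this is 0x9571C1A05D4AA317 − 2^64 = -7678142995185884393.

-7678142995185884393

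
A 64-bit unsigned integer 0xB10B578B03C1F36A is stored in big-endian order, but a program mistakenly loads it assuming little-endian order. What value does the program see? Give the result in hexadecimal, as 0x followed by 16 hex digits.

0x6AF3C1038B570BB1

Stored big-endian, the bytes at ascending addresses are B1 0B 57 8B 03 C1 F3 6A.
Read back as little-endian, the first byte is least significant, giving 0x6AF3C1038B570BB1.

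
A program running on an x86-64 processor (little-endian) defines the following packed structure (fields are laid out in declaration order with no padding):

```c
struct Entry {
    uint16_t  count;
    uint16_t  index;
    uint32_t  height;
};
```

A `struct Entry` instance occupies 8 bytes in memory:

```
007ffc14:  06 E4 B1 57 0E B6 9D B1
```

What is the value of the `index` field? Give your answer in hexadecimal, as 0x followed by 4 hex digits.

0x57B1

`index` follows `count` (2 bytes), so it starts at byte offset 2 and occupies 2 bytes.
Bytes at offsets 2..3: B1 57.
Little-endian stores the least-significant byte at the lowest address.
Reassemble most-significant byte first: 57 B1 → 0x57B1.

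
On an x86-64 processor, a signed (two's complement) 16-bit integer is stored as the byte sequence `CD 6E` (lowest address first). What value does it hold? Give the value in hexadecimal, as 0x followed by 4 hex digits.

Little-endian stores the least-significant byte at the lowest address.
Reassemble most-significant byte first: 6E CD → 0x6ECD.

0x6ECD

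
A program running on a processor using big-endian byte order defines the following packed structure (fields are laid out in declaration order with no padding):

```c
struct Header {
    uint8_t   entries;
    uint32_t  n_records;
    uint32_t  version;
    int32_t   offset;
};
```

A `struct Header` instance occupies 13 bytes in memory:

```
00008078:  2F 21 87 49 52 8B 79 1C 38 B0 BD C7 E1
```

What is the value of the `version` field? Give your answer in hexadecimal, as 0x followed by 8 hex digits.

0x8B791C38

`version` follows `entries` (1 B), `n_records` (4 B), so it starts at offset 1 + 4 = 5 and occupies 4 bytes.
Bytes at offsets 5..8: 8B 79 1C 38.
Big-endian stores the most-significant byte at the lowest address.
The bytes are already most-significant first: 0x8B791C38.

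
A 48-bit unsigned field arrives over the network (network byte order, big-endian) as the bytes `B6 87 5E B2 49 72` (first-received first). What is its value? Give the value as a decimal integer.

200692525582706

Big-endian stores the most-significant byte at the lowest address.
The bytes are already most-significant first: 0xB6875EB24972.
0xB6875EB24972 = 200692525582706.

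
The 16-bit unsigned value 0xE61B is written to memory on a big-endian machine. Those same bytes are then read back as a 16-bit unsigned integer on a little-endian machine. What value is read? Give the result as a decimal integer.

Stored big-endian, the bytes at ascending addresses are E6 1B.
Read back as little-endian, the first byte is least significant, giving 0x1BE6.
0x1BE6 = 7142.

7142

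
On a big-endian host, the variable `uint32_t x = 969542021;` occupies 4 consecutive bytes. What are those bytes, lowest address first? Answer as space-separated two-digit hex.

39 CA 09 85

969542021 in hexadecimal, padded to 32 bits, is 0x39CA0985.
Split into bytes (most-significant first): 39 CA 09 85.
Big-endian stores the most-significant byte at the lowest address.
So the memory order matches the most-significant-first order: 39 CA 09 85.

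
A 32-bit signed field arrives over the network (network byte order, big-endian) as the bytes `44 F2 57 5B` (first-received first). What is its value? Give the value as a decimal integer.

1156732763

In big-endian order the high byte comes first in memory.
The bytes are already most-significant first: 0x44F2575B.
0x44F2575B = 1156732763.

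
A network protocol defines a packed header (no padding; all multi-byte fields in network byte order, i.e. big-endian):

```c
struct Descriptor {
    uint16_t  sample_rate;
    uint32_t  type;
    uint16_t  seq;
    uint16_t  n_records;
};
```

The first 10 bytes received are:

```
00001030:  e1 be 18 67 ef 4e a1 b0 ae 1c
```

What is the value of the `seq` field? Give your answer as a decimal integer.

41392

`seq` follows `sample_rate` (2 B), `type` (4 B), so it starts at offset 2 + 4 = 6 and occupies 2 bytes.
Bytes at offsets 6..7: A1 B0.
In big-endian order the high byte comes first in memory.
The bytes are already most-significant first: 0xA1B0.
0xA1B0 = 41392.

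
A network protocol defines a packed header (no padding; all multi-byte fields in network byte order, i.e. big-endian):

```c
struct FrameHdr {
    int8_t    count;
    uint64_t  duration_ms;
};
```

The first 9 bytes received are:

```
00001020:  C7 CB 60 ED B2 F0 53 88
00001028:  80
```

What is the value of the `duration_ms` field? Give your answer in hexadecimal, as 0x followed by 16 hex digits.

`duration_ms` follows `count` (1 byte), so it starts at byte offset 1 and occupies 8 bytes.
Bytes at offsets 1..8: CB 60 ED B2 F0 53 88 80.
Big-endian: lowest address holds the most-significant byte.
The bytes are already most-significant first: 0xCB60EDB2F0538880.

0xCB60EDB2F0538880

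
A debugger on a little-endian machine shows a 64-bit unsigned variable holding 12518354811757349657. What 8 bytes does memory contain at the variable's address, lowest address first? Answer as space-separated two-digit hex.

12518354811757349657 in hexadecimal, padded to 64 bits, is 0xADBA21604F194B19.
Split into bytes (most-significant first): AD BA 21 60 4F 19 4B 19.
In little-endian order the low byte comes first in memory.
So at ascending addresses the bytes are 19 4B 19 4F 60 21 BA AD.

19 4B 19 4F 60 21 BA AD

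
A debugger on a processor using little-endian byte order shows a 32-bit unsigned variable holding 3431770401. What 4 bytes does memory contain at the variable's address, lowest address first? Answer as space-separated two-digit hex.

3431770401 in hexadecimal, padded to 32 bits, is 0xCC8CA921.
Split into bytes (most-significant first): CC 8C A9 21.
In little-endian order the low byte comes first in memory.
So at ascending addresses the bytes are 21 A9 8C CC.

21 A9 8C CC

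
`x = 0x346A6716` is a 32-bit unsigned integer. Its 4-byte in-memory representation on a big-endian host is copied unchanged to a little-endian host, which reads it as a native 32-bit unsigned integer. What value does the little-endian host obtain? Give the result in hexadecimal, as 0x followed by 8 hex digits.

Stored big-endian, the bytes at ascending addresses are 34 6A 67 16.
Read back as little-endian, the first byte is least significant, giving 0x16676A34.

0x16676A34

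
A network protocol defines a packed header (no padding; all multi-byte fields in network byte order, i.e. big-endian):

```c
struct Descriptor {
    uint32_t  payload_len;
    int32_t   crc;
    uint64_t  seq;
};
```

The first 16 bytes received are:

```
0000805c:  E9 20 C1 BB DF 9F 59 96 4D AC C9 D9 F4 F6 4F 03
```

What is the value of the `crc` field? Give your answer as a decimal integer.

-543204970

`crc` follows `payload_len` (4 bytes), so it starts at byte offset 4 and occupies 4 bytes.
Bytes at offsets 4..7: DF 9F 59 96.
In big-endian order the high byte comes first in memory.
The bytes are already most-significant first: 0xDF9F5996.
Top bit is set, so as a signed 32-bit value this is 0xDF9F5996 − 2^32 = -543204970.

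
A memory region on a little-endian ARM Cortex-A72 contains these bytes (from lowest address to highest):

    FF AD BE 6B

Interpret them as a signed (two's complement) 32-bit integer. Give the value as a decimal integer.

Little-endian stores the least-significant byte at the lowest address.
Reassemble most-significant byte first: 6B BE AD FF → 0x6BBEADFF.
0x6BBEADFF = 1807658495.

1807658495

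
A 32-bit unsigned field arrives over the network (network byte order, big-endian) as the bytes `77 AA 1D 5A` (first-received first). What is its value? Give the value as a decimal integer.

2007637338

Big-endian: lowest address holds the most-significant byte.
The bytes are already most-significant first: 0x77AA1D5A.
0x77AA1D5A = 2007637338.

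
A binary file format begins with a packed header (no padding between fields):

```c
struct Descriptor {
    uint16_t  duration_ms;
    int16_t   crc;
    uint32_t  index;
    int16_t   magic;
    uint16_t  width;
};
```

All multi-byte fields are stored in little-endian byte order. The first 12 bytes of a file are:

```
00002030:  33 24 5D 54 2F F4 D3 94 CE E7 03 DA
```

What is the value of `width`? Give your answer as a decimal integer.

55811

`width` follows `duration_ms` (2 B), `crc` (2 B), `index` (4 B), `magic` (2 B), so it starts at offset 2 + 2 + 4 + 2 = 10 and occupies 2 bytes.
Bytes at offsets 10..11: 03 DA.
In little-endian order the low byte comes first in memory.
Reassemble most-significant byte first: DA 03 → 0xDA03.
0xDA03 = 55811.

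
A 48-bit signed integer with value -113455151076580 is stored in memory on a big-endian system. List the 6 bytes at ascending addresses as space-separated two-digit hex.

98 D0 2A 05 AB 1C

Two's complement of -113455151076580 in 48 bits: 113455151076580 = 0x672FD5FA54E4; invert → 0x98D02A05AB1B; add 1 → 0x98D02A05AB1C.
Split into bytes (most-significant first): 98 D0 2A 05 AB 1C.
Big-endian: lowest address holds the most-significant byte.
So the memory order matches the most-significant-first order: 98 D0 2A 05 AB 1C.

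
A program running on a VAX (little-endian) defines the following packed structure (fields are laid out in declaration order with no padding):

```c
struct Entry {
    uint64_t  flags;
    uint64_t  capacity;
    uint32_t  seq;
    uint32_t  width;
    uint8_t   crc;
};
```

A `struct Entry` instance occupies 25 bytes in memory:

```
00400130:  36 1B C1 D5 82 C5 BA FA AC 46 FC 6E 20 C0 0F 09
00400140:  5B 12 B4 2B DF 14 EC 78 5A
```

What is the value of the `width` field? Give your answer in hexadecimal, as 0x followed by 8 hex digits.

0x78EC14DF

`width` follows `flags` (8 B), `capacity` (8 B), `seq` (4 B), so it starts at offset 8 + 8 + 4 = 20 and occupies 4 bytes.
Bytes at offsets 20..23: DF 14 EC 78.
Little-endian: lowest address holds the least-significant byte.
Reassemble most-significant byte first: 78 EC 14 DF → 0x78EC14DF.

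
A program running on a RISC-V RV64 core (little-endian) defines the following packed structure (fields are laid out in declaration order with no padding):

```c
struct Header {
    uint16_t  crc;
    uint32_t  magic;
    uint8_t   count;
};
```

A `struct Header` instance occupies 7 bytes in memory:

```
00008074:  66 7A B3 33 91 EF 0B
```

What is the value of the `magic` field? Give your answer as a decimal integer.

`magic` follows `crc` (2 bytes), so it starts at byte offset 2 and occupies 4 bytes.
Bytes at offsets 2..5: B3 33 91 EF.
Little-endian stores the least-significant byte at the lowest address.
Reassemble most-significant byte first: EF 91 33 B3 → 0xEF9133B3.
0xEF9133B3 = 4019270579.

4019270579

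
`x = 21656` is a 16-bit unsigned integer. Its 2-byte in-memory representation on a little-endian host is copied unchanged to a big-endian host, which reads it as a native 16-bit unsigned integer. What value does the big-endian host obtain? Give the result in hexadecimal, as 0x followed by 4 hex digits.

0x9854

21656 in 16-bit hexadecimal is 0x5498.
Stored little-endian, the bytes at ascending addresses are 98 54.
Read back as big-endian, the last byte is least significant, giving 0x9854.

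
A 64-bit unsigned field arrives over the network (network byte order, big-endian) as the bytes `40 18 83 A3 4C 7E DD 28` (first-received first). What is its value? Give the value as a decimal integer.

In big-endian order the high byte comes first in memory.
The bytes are already most-significant first: 0x401883A34C7EDD28.
0x401883A34C7EDD28 = 4618586155254734120.

4618586155254734120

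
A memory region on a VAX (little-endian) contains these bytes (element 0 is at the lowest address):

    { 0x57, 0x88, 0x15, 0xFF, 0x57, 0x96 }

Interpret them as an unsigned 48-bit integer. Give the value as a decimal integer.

Little-endian: lowest address holds the least-significant byte.
Reassemble most-significant byte first: 96 57 FF 15 88 57 → 0x9657FF158857.
0x9657FF158857 = 165304685922391.

165304685922391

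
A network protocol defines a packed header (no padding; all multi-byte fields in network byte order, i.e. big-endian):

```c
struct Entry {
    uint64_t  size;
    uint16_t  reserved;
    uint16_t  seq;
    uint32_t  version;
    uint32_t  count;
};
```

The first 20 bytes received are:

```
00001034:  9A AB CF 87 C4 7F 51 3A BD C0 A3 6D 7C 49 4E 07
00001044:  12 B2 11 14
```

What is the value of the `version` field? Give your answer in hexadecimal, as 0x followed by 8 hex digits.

0x7C494E07

`version` follows `size` (8 B), `reserved` (2 B), `seq` (2 B), so it starts at offset 8 + 2 + 2 = 12 and occupies 4 bytes.
Bytes at offsets 12..15: 7C 49 4E 07.
Big-endian: lowest address holds the most-significant byte.
The bytes are already most-significant first: 0x7C494E07.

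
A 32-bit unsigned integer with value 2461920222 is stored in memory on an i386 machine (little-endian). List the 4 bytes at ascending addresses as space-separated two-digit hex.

DE EB BD 92

2461920222 in hexadecimal, padded to 32 bits, is 0x92BDEBDE.
Split into bytes (most-significant first): 92 BD EB DE.
In little-endian order the low byte comes first in memory.
So at ascending addresses the bytes are DE EB BD 92.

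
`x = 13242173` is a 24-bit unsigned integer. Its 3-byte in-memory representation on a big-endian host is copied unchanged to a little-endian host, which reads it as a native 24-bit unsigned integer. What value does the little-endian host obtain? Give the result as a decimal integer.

4001738

13242173 in 24-bit hexadecimal is 0xCA0F3D.
Stored big-endian, the bytes at ascending addresses are CA 0F 3D.
Read back as little-endian, the first byte is least significant, giving 0x3D0FCA.
0x3D0FCA = 4001738.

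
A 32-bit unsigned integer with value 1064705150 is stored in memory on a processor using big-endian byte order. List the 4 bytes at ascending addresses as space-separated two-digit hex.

3F 76 1C 7E

1064705150 in hexadecimal, padded to 32 bits, is 0x3F761C7E.
Split into bytes (most-significant first): 3F 76 1C 7E.
Big-endian stores the most-significant byte at the lowest address.
So the memory order matches the most-significant-first order: 3F 76 1C 7E.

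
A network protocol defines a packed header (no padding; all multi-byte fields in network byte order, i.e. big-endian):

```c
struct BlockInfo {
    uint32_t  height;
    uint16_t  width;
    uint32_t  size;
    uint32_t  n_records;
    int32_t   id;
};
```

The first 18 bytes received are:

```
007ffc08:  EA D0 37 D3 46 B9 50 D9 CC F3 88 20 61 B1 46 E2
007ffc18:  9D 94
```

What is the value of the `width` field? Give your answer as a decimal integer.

`width` follows `height` (4 bytes), so it starts at byte offset 4 and occupies 2 bytes.
Bytes at offsets 4..5: 46 B9.
In big-endian order the high byte comes first in memory.
The bytes are already most-significant first: 0x46B9.
0x46B9 = 18105.

18105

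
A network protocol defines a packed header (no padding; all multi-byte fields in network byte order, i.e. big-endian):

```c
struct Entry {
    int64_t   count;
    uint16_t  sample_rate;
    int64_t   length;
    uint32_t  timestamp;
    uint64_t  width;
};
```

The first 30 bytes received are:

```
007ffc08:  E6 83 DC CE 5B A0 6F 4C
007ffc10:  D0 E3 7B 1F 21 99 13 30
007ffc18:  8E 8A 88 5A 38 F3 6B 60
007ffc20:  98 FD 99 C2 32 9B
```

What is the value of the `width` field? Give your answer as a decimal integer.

7737352374796300955

`width` follows `count` (8 B), `sample_rate` (2 B), `length` (8 B), `timestamp` (4 B), so it starts at offset 8 + 2 + 8 + 4 = 22 and occupies 8 bytes.
Bytes at offsets 22..29: 6B 60 98 FD 99 C2 32 9B.
In big-endian order the high byte comes first in memory.
The bytes are already most-significant first: 0x6B6098FD99C2329B.
0x6B6098FD99C2329B = 7737352374796300955.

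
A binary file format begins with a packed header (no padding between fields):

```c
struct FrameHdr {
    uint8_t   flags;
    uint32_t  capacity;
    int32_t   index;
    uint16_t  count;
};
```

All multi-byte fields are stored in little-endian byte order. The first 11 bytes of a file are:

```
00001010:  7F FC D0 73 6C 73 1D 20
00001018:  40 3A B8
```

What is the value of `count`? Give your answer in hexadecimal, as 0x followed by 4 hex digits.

`count` follows `flags` (1 B), `capacity` (4 B), `index` (4 B), so it starts at offset 1 + 4 + 4 = 9 and occupies 2 bytes.
Bytes at offsets 9..10: 3A B8.
In little-endian order the low byte comes first in memory.
Reassemble most-significant byte first: B8 3A → 0xB83A.

0xB83A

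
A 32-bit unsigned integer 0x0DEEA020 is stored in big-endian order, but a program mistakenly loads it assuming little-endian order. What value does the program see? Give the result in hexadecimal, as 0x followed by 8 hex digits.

Stored big-endian, the bytes at ascending addresses are 0D EE A0 20.
Read back as little-endian, the first byte is least significant, giving 0x20A0EE0D.

0x20A0EE0D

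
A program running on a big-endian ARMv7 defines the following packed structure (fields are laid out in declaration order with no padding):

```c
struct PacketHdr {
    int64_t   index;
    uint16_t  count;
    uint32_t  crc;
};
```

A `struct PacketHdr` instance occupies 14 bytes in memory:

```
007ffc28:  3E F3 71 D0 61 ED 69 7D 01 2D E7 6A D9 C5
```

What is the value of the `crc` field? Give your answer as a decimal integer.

`crc` follows `index` (8 B), `count` (2 B), so it starts at offset 8 + 2 = 10 and occupies 4 bytes.
Bytes at offsets 10..13: E7 6A D9 C5.
In big-endian order the high byte comes first in memory.
The bytes are already most-significant first: 0xE76AD9C5.
0xE76AD9C5 = 3882539461.

3882539461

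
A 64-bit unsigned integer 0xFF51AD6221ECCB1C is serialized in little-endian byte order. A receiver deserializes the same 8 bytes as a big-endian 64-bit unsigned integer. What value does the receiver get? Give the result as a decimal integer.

2075011681467847167

Stored little-endian, the bytes at ascending addresses are 1C CB EC 21 62 AD 51 FF.
Read back as big-endian, the last byte is least significant, giving 0x1CCBEC2162AD51FF.
0x1CCBEC2162AD51FF = 2075011681467847167.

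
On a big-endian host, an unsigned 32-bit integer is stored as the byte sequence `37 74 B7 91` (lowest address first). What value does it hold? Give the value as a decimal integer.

930396049

Big-endian: lowest address holds the most-significant byte.
The bytes are already most-significant first: 0x3774B791.
0x3774B791 = 930396049.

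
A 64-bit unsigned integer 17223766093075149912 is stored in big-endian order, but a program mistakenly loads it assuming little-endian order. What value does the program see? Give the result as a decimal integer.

17223766093075149912 in 64-bit hexadecimal is 0xEF071C0198297458.
Stored big-endian, the bytes at ascending addresses are EF 07 1C 01 98 29 74 58.
Read back as little-endian, the first byte is least significant, giving 0x58742998011C07EF.
0x58742998011C07EF = 6373765105466476527.

6373765105466476527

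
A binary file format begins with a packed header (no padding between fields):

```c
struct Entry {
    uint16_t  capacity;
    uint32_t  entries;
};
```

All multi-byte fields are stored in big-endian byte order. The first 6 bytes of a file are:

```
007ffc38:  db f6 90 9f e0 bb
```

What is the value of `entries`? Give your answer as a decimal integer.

`entries` follows `capacity` (2 bytes), so it starts at byte offset 2 and occupies 4 bytes.
Bytes at offsets 2..5: 90 9F E0 BB.
Big-endian: lowest address holds the most-significant byte.
The bytes are already most-significant first: 0x909FE0BB.
0x909FE0BB = 2426396859.

2426396859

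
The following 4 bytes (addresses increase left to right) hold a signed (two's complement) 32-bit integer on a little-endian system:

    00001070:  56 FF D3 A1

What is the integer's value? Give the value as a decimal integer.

Little-endian: lowest address holds the least-significant byte.
Reassemble most-significant byte first: A1 D3 FF 56 → 0xA1D3FF56.
Top bit is set, so as a signed 32-bit value this is 0xA1D3FF56 − 2^32 = -1579942058.

-1579942058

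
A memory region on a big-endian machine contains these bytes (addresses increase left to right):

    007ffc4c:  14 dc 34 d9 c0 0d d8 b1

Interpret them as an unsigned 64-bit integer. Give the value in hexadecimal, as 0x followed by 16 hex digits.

0x14DC34D9C00DD8B1

Big-endian: lowest address holds the most-significant byte.
The bytes are already most-significant first: 0x14DC34D9C00DD8B1.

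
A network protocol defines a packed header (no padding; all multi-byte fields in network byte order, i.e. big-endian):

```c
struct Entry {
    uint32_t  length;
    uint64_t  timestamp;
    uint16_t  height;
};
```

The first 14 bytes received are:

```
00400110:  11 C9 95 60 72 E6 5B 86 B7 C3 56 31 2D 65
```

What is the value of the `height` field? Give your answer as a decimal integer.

11621

`height` follows `length` (4 B), `timestamp` (8 B), so it starts at offset 4 + 8 = 12 and occupies 2 bytes.
Bytes at offsets 12..13: 2D 65.
Big-endian stores the most-significant byte at the lowest address.
The bytes are already most-significant first: 0x2D65.
0x2D65 = 11621.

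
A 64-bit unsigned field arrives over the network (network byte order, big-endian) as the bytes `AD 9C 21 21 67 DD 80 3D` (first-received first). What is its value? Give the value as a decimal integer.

In big-endian order the high byte comes first in memory.
The bytes are already most-significant first: 0xAD9C212167DD803D.
0xAD9C212167DD803D = 12509910292288602173.

12509910292288602173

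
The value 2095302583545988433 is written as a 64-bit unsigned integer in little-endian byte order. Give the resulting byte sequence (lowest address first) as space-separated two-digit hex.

2095302583545988433 in hexadecimal, padded to 64 bits, is 0x1D1402992D378551.
Split into bytes (most-significant first): 1D 14 02 99 2D 37 85 51.
Little-endian stores the least-significant byte at the lowest address.
So at ascending addresses the bytes are 51 85 37 2D 99 02 14 1D.

51 85 37 2D 99 02 14 1D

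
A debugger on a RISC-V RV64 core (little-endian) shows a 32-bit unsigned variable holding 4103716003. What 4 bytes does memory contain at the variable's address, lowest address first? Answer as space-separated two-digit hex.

4103716003 in hexadecimal, padded to 32 bits, is 0xF499BCA3.
Split into bytes (most-significant first): F4 99 BC A3.
Little-endian stores the least-significant byte at the lowest address.
So at ascending addresses the bytes are A3 BC 99 F4.

A3 BC 99 F4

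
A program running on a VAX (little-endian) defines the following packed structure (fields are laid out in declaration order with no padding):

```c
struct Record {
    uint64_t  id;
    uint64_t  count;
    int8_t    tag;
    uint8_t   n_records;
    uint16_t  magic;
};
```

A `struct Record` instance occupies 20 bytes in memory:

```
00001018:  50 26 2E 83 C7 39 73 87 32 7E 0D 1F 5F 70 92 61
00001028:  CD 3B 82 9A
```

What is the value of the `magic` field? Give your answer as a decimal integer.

39554

`magic` follows `id` (8 B), `count` (8 B), `tag` (1 B), `n_records` (1 B), so it starts at offset 8 + 8 + 1 + 1 = 18 and occupies 2 bytes.
Bytes at offsets 18..19: 82 9A.
Little-endian: lowest address holds the least-significant byte.
Reassemble most-significant byte first: 9A 82 → 0x9A82.
0x9A82 = 39554.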